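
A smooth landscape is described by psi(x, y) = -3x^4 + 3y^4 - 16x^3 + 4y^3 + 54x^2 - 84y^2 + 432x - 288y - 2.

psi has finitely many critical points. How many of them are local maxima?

psi separates as a function of x plus a function of y, so ∇psi=0 decouples.
∂psi/∂x = -12(x - 3)(x + 3)(x + 4) = 0 at x ∈ {-4, -3, 3}; ∂psi/∂y = 12(y - 4)(y + 2)(y + 3) = 0 at y ∈ {-3, -2, 4}.
The Hessian is diagonal: diag(psi_xx, psi_yy). Second derivatives: psi_xx(-4)=-84, psi_xx(-3)=72, psi_xx(3)=-504; psi_yy(-3)=84, psi_yy(-2)=-72, psi_yy(4)=504.
Local maxima occur where both diagonal entries negative: (-4, -2), (3, -2). Count: 2.

2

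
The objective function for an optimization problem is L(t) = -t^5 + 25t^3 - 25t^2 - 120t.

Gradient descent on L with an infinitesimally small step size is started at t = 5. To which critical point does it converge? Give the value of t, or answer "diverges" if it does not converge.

diverges

L'(t) = -5(t - 3)(t - 2)(t + 1)(t + 4), so L'(5) = -1620.
Gradient descent moves in the -L' direction, i.e. t is increasing.
There is no critical point above t=5, and L' keeps the same sign, so the iterate runs off to +∞.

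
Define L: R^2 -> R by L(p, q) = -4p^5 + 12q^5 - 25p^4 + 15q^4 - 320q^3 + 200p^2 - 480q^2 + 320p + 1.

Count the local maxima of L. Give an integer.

4

L separates as a function of p plus a function of q, so ∇L=0 decouples.
∂L/∂p = -20(p - 2)(p + 1)(p + 2)(p + 4) = 0 at p ∈ {-4, -2, -1, 2}; ∂L/∂q = 60q(q - 4)(q + 1)(q + 4) = 0 at q ∈ {-4, -1, 0, 4}.
The Hessian is diagonal: diag(L_pp, L_qq). Second derivatives: L_pp(-4)=720, L_pp(-2)=-160, L_pp(-1)=180, L_pp(2)=-1440; L_qq(-4)=-5760, L_qq(-1)=900, L_qq(0)=-960, L_qq(4)=9600.
Local maxima occur where both diagonal entries negative: (-2, -4), (-2, 0), (2, -4), (2, 0). Count: 4.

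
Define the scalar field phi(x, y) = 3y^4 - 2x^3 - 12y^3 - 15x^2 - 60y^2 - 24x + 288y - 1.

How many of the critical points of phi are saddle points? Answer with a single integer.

phi separates as a function of x plus a function of y, so ∇phi=0 decouples.
∂phi/∂x = -6(x + 1)(x + 4) = 0 at x ∈ {-4, -1}; ∂phi/∂y = 12(y - 4)(y - 2)(y + 3) = 0 at y ∈ {-3, 2, 4}.
The Hessian is diagonal: diag(phi_xx, phi_yy). Second derivatives: phi_xx(-4)=18, phi_xx(-1)=-18; phi_yy(-3)=420, phi_yy(2)=-120, phi_yy(4)=168.
Saddle points occur where the two diagonal entries have opposite signs: (-4, 2), (-1, -3), (-1, 4). Count: 3.

3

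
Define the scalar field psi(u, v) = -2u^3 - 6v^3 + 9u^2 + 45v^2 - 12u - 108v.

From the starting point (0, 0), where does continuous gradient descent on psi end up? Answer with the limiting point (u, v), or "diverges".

psi is separable, so gradient descent decouples: u follows -∂psi/∂u, v follows -∂psi/∂v.
∂psi/∂u = -6(u - 2)(u - 1); at u=0 this is -12, so u increases.
∂psi/∂v = -18(v - 3)(v - 2); at v=0 this is -108, so v increases.
u converges to its nearest critical value 1 (a local min of the u-part); v converges to 2. The iterate converges to (1, 2).

(1, 2)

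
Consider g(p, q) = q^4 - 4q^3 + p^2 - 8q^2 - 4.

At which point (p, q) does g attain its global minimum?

g(p,q) separates as A(p) + B(q) − 4, so its minimum is min A + min B − 4.
A'(p) = 2p vanishes at p ∈ {0}; B'(q) = 4q(q - 4)(q + 1) vanishes at q ∈ {-1, 0, 4}.
Local minima of A (where A''>0): A(0)=0. Local minima of B: B(-1)=-3, B(4)=-128.
So the global minimum of g is A(0) + B(4) − 4 = 0 − 128 − 4 = -132, attained at (0, 4).

(0, 4)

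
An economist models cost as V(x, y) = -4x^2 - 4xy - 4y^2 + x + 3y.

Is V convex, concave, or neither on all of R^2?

concave

V is quadratic, so its Hessian is the constant matrix H = [[-8, -4], [-4, -8]].
det(H) = 48, tr(H) = -16.
det(H) > 0 and tr(H) < 0, so H is negative definite everywhere: concave.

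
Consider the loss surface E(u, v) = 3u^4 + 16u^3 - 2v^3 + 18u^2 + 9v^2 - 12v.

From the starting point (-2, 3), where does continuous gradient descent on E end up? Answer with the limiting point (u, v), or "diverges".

E is separable, so gradient descent decouples: u follows -∂E/∂u, v follows -∂E/∂v.
∂E/∂u = 12u(u + 1)(u + 3); at u=-2 this is 24, so u decreases.
∂E/∂v = -6(v - 2)(v - 1); at v=3 this is -12, so v increases.
The v-coordinate has no critical point in that direction and runs off to infinity.

diverges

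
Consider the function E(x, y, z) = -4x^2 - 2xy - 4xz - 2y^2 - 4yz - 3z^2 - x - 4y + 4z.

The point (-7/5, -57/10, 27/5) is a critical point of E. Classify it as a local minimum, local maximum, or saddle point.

local maximum

The Hessian is constant: H = [[-8, -2, -4], [-2, -4, -4], [-4, -4, -6]].
Leading principal minors: Δ₁ = -8, Δ₂ = 28, Δ₃ = -40.
The minors alternate sign starting negative (−, +, −), so H is negative definite: a local maximum.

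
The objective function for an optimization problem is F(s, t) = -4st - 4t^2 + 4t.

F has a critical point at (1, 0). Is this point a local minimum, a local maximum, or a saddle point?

saddle point

The Hessian of F is constant: H = [[0, -4], [-4, -8]].
det(H) = 0·(-8) − (-4)² = -16.
Since det(H) < 0, H is indefinite and the critical point is a saddle point.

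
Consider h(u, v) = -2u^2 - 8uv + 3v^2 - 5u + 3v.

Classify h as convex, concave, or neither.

neither

h is quadratic, so its Hessian is the constant matrix H = [[-4, -8], [-8, 6]].
det(H) = -88, tr(H) = 2.
det(H) < 0, so H is indefinite: neither convex nor concave.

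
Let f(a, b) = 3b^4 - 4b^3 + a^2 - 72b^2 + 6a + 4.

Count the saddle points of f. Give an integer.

f separates as a function of a plus a function of b, so ∇f=0 decouples.
∂f/∂a = 2(a + 3) = 0 at a ∈ {-3}; ∂f/∂b = 12b(b - 4)(b + 3) = 0 at b ∈ {-3, 0, 4}.
The Hessian is diagonal: diag(f_aa, f_bb). Second derivatives: f_aa(-3)=2; f_bb(-3)=252, f_bb(0)=-144, f_bb(4)=336.
Saddle points occur where the two diagonal entries have opposite signs: (-3, 0). Count: 1.

1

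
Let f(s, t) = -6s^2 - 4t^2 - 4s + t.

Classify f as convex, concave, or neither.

concave

f is quadratic, so its Hessian is the constant matrix H = [[-12, 0], [0, -8]].
det(H) = 96, tr(H) = -20.
det(H) > 0 and tr(H) < 0, so H is negative definite everywhere: concave.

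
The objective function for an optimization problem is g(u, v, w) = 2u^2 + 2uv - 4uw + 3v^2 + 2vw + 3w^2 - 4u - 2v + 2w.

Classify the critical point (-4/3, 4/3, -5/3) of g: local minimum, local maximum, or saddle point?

saddle point

The Hessian is constant: H = [[4, 2, -4], [2, 6, 2], [-4, 2, 6]].
Leading principal minors: Δ₁ = 4, Δ₂ = 20, Δ₃ = -24.
The minors fit neither the all-positive nor the alternating-sign pattern, so H is indefinite: a saddle point.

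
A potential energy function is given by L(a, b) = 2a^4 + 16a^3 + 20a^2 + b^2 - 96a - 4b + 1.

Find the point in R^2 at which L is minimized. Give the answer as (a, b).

L(a,b) separates as P(a) + Q(b) + 1, so its minimum is min P + min Q + 1.
P'(a) = 8(a - 1)(a + 3)(a + 4) vanishes at a ∈ {-4, -3, 1}; Q'(b) = 2b - 4 vanishes at b ∈ {2}.
Local minima of P (where P''>0): P(-4)=192, P(1)=-58. Local minima of Q: Q(2)=-4.
So the global minimum of L is P(1) + Q(2) + 1 = -58 − 4 + 1 = -61, attained at (1, 2).

(1, 2)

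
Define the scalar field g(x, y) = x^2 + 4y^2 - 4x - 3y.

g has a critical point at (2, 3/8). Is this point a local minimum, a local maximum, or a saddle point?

local minimum

The Hessian of g is constant: H = [[2, 0], [0, 8]].
det(H) = 2·8 − 0² = 16.
det(H) > 0 and tr(H) = 10 > 0, so H is positive definite and the point is a local minimum.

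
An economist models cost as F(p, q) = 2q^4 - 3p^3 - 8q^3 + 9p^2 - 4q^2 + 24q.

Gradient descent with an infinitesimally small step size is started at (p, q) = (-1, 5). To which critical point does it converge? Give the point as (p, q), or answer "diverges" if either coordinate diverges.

(0, 3)

F is separable, so gradient descent decouples: p follows -∂F/∂p, q follows -∂F/∂q.
∂F/∂p = -9p(p - 2); at p=-1 this is -27, so p increases.
∂F/∂q = 8(q - 3)(q - 1)(q + 1); at q=5 this is 384, so q decreases.
p converges to its nearest critical value 0 (a local min of the p-part); q converges to 3. The iterate converges to (0, 3).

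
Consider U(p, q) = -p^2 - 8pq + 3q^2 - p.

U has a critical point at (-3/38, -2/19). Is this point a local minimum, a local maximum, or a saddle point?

saddle point

The Hessian of U is constant: H = [[-2, -8], [-8, 6]].
det(H) = (-2)·6 − (-8)² = -76.
Since det(H) < 0, H is indefinite and the critical point is a saddle point.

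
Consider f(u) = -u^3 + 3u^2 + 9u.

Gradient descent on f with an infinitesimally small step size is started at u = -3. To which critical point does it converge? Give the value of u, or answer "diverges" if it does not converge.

-1

f'(u) = -3(u - 3)(u + 1), so f'(-3) = -36.
Gradient descent moves in the -f' direction, i.e. u is increasing.
The nearest critical point in that direction is u = -1, where f'' = 12 > 0 (a local minimum). The iterate converges there.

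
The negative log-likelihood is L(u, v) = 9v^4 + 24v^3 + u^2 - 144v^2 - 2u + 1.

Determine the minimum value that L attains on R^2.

-1536

L(u,v) separates as P(u) + Q(v) + 1, so its minimum is min P + min Q + 1.
P'(u) = 2u - 2 vanishes at u ∈ {1}; Q'(v) = 36v(v - 2)(v + 4) vanishes at v ∈ {-4, 0, 2}.
Local minima of P (where P''>0): P(1)=-1. Local minima of Q: Q(-4)=-1536, Q(2)=-240.
So the global minimum of L is P(1) + Q(-4) + 1 = -1 − 1536 + 1 = -1536, attained at (1, -4).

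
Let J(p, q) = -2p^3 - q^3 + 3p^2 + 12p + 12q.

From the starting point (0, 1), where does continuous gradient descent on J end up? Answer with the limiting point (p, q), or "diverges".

(-1, -2)

J is separable, so gradient descent decouples: p follows -∂J/∂p, q follows -∂J/∂q.
∂J/∂p = -6(p - 2)(p + 1); at p=0 this is 12, so p decreases.
∂J/∂q = -3(q - 2)(q + 2); at q=1 this is 9, so q decreases.
p converges to its nearest critical value -1 (a local min of the p-part); q converges to -2. The iterate converges to (-1, -2).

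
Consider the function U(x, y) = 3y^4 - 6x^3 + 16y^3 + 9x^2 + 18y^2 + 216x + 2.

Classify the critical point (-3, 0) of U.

The mixed partial ∂²U/∂x∂y is 0, so the Hessian at any point is diag(U_xx, U_yy) = diag(18(-2x + 1), 12(3y^2 + 8y + 3)).
At (-3, 0): H = diag(126, 36).
Both eigenvalues are positive, so H is positive definite: a local minimum.

local minimum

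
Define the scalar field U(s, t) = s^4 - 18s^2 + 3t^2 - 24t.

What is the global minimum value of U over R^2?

-129

U(s,t) separates as P(s) + Q(t), so its minimum is min P + min Q.
P'(s) = 4s(s - 3)(s + 3) vanishes at s ∈ {-3, 0, 3}; Q'(t) = 6(t - 4) vanishes at t ∈ {4}.
Local minima of P (where P''>0): P(-3)=-81, P(3)=-81. Local minima of Q: Q(4)=-48.
So the global minimum of U is P(-3) + Q(4) = -81 − 48 = -129, attained at (-3, 4).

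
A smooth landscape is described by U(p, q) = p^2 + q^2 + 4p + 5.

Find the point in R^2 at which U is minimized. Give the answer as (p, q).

(-2, 0)

U(p,q) separates as A(p) + B(q) + 5, so its minimum is min A + min B + 5.
A'(p) = 2p + 4 vanishes at p ∈ {-2}; B'(q) = 2q vanishes at q ∈ {0}.
Local minima of A (where A''>0): A(-2)=-4. Local minima of B: B(0)=0.
So the global minimum of U is A(-2) + B(0) + 5 = -4 + 0 + 5 = 1, attained at (-2, 0).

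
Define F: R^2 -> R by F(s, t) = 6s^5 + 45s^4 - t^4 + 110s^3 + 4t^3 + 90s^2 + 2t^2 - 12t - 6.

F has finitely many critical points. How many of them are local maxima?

4

F separates as a function of s plus a function of t, so ∇F=0 decouples.
∂F/∂s = 30s(s + 1)(s + 2)(s + 3) = 0 at s ∈ {-3, -2, -1, 0}; ∂F/∂t = -4(t - 3)(t - 1)(t + 1) = 0 at t ∈ {-1, 1, 3}.
The Hessian is diagonal: diag(F_ss, F_tt). Second derivatives: F_ss(-3)=-180, F_ss(-2)=60, F_ss(-1)=-60, F_ss(0)=180; F_tt(-1)=-32, F_tt(1)=16, F_tt(3)=-32.
Local maxima occur where both diagonal entries negative: (-3, -1), (-3, 3), (-1, -1), (-1, 3). Count: 4.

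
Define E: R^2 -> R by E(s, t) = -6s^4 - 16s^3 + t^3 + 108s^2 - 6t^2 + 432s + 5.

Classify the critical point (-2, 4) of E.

local minimum

The mixed partial ∂²E/∂s∂t is 0, so the Hessian at any point is diag(E_ss, E_tt) = diag(24(-3s^2 - 4s + 9), 6(t - 2)).
At (-2, 4): H = diag(120, 12).
Both eigenvalues are positive, so H is positive definite: a local minimum.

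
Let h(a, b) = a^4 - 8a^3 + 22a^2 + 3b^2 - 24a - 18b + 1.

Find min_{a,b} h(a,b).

h(a,b) separates as P(a) + Q(b) + 1, so its minimum is min P + min Q + 1.
P'(a) = 4(a - 3)(a - 2)(a - 1) vanishes at a ∈ {1, 2, 3}; Q'(b) = 6b - 18 vanishes at b ∈ {3}.
Local minima of P (where P''>0): P(1)=-9, P(3)=-9. Local minima of Q: Q(3)=-27.
So the global minimum of h is P(1) + Q(3) + 1 = -9 − 27 + 1 = -35, attained at (1, 3).

-35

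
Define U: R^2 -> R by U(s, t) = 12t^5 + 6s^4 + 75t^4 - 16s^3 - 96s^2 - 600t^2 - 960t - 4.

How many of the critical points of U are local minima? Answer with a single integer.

4

U separates as a function of s plus a function of t, so ∇U=0 decouples.
∂U/∂s = 24s(s - 4)(s + 2) = 0 at s ∈ {-2, 0, 4}; ∂U/∂t = 60(t - 2)(t + 1)(t + 2)(t + 4) = 0 at t ∈ {-4, -2, -1, 2}.
The Hessian is diagonal: diag(U_ss, U_tt). Second derivatives: U_ss(-2)=288, U_ss(0)=-192, U_ss(4)=576; U_tt(-4)=-2160, U_tt(-2)=480, U_tt(-1)=-540, U_tt(2)=4320.
Local minima occur where both diagonal entries positive: (-2, -2), (-2, 2), (4, -2), (4, 2). Count: 4.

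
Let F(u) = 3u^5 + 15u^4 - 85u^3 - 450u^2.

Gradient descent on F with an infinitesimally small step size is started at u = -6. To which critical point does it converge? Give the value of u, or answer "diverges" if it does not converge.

diverges

F'(u) = 15u(u - 4)(u + 3)(u + 5), so F'(-6) = 2700.
Gradient descent moves in the -F' direction, i.e. u is decreasing.
There is no critical point below u=-6, and F' keeps the same sign, so the iterate runs off to −∞.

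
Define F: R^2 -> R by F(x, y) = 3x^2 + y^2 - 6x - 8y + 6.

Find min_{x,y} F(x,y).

-13

F(x,y) separates as P(x) + Q(y) + 6, so its minimum is min P + min Q + 6.
P'(x) = 6x - 6 vanishes at x ∈ {1}; Q'(y) = 2y - 8 vanishes at y ∈ {4}.
Local minima of P (where P''>0): P(1)=-3. Local minima of Q: Q(4)=-16.
So the global minimum of F is P(1) + Q(4) + 6 = -3 − 16 + 6 = -13, attained at (1, 4).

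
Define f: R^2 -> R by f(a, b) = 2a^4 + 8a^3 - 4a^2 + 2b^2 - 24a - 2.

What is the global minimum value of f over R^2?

-20

f(a,b) separates as P(a) + Q(b) − 2, so its minimum is min P + min Q − 2.
P'(a) = 8(a - 1)(a + 1)(a + 3) vanishes at a ∈ {-3, -1, 1}; Q'(b) = 4b vanishes at b ∈ {0}.
Local minima of P (where P''>0): P(-3)=-18, P(1)=-18. Local minima of Q: Q(0)=0.
So the global minimum of f is P(-3) + Q(0) − 2 = -18 + 0 − 2 = -20, attained at (-3, 0).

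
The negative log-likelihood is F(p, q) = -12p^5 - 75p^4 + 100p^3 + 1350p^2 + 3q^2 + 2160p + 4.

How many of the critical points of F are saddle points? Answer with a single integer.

2

F separates as a function of p plus a function of q, so ∇F=0 decouples.
∂F/∂p = -60(p - 3)(p + 1)(p + 3)(p + 4) = 0 at p ∈ {-4, -3, -1, 3}; ∂F/∂q = 6q = 0 at q ∈ {0}.
The Hessian is diagonal: diag(F_pp, F_qq). Second derivatives: F_pp(-4)=1260, F_pp(-3)=-720, F_pp(-1)=1440, F_pp(3)=-10080; F_qq(0)=6.
Saddle points occur where the two diagonal entries have opposite signs: (-3, 0), (3, 0). Count: 2.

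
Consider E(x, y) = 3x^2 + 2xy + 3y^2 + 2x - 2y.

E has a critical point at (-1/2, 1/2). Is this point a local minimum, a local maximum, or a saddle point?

The Hessian of E is constant: H = [[6, 2], [2, 6]].
det(H) = 6·6 − 2² = 32.
det(H) > 0 and tr(H) = 12 > 0, so H is positive definite and the point is a local minimum.

local minimum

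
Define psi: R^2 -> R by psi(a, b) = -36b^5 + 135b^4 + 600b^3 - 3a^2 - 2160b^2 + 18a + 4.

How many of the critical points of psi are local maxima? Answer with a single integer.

psi separates as a function of a plus a function of b, so ∇psi=0 decouples.
∂psi/∂a = -6(a - 3) = 0 at a ∈ {3}; ∂psi/∂b = -180b(b - 4)(b - 2)(b + 3) = 0 at b ∈ {-3, 0, 2, 4}.
The Hessian is diagonal: diag(psi_aa, psi_bb). Second derivatives: psi_aa(3)=-6; psi_bb(-3)=18900, psi_bb(0)=-4320, psi_bb(2)=3600, psi_bb(4)=-10080.
Local maxima occur where both diagonal entries negative: (3, 0), (3, 4). Count: 2.

2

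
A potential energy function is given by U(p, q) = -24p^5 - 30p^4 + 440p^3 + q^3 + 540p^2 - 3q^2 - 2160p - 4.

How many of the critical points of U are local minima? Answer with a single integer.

U separates as a function of p plus a function of q, so ∇U=0 decouples.
∂U/∂p = -120(p - 3)(p - 1)(p + 2)(p + 3) = 0 at p ∈ {-3, -2, 1, 3}; ∂U/∂q = 3q(q - 2) = 0 at q ∈ {0, 2}.
The Hessian is diagonal: diag(U_pp, U_qq). Second derivatives: U_pp(-3)=2880, U_pp(-2)=-1800, U_pp(1)=2880, U_pp(3)=-7200; U_qq(0)=-6, U_qq(2)=6.
Local minima occur where both diagonal entries positive: (-3, 2), (1, 2). Count: 2.

2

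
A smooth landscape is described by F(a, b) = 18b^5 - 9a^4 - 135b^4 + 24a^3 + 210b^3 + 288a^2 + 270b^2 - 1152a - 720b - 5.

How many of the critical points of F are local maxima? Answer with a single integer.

F separates as a function of a plus a function of b, so ∇F=0 decouples.
∂F/∂a = -36(a - 4)(a - 2)(a + 4) = 0 at a ∈ {-4, 2, 4}; ∂F/∂b = 90(b - 4)(b - 2)(b - 1)(b + 1) = 0 at b ∈ {-1, 1, 2, 4}.
The Hessian is diagonal: diag(F_aa, F_bb). Second derivatives: F_aa(-4)=-1728, F_aa(2)=432, F_aa(4)=-576; F_bb(-1)=-2700, F_bb(1)=540, F_bb(2)=-540, F_bb(4)=2700.
Local maxima occur where both diagonal entries negative: (-4, -1), (-4, 2), (4, -1), (4, 2). Count: 4.

4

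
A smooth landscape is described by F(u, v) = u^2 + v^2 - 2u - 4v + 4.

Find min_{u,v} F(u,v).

-1

F(u,v) separates as P(u) + Q(v) + 4, so its minimum is min P + min Q + 4.
P'(u) = 2u - 2 vanishes at u ∈ {1}; Q'(v) = 2v - 4 vanishes at v ∈ {2}.
Local minima of P (where P''>0): P(1)=-1. Local minima of Q: Q(2)=-4.
So the global minimum of F is P(1) + Q(2) + 4 = -1 − 4 + 4 = -1, attained at (1, 2).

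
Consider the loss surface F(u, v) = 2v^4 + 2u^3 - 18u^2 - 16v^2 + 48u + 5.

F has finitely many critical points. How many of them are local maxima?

F separates as a function of u plus a function of v, so ∇F=0 decouples.
∂F/∂u = 6(u - 4)(u - 2) = 0 at u ∈ {2, 4}; ∂F/∂v = 8v(v - 2)(v + 2) = 0 at v ∈ {-2, 0, 2}.
The Hessian is diagonal: diag(F_uu, F_vv). Second derivatives: F_uu(2)=-12, F_uu(4)=12; F_vv(-2)=64, F_vv(0)=-32, F_vv(2)=64.
Local maxima occur where both diagonal entries negative: (2, 0). Count: 1.

1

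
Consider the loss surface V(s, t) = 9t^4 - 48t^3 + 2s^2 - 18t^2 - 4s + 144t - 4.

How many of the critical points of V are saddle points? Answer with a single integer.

V separates as a function of s plus a function of t, so ∇V=0 decouples.
∂V/∂s = 4(s - 1) = 0 at s ∈ {1}; ∂V/∂t = 36(t - 4)(t - 1)(t + 1) = 0 at t ∈ {-1, 1, 4}.
The Hessian is diagonal: diag(V_ss, V_tt). Second derivatives: V_ss(1)=4; V_tt(-1)=360, V_tt(1)=-216, V_tt(4)=540.
Saddle points occur where the two diagonal entries have opposite signs: (1, 1). Count: 1.

1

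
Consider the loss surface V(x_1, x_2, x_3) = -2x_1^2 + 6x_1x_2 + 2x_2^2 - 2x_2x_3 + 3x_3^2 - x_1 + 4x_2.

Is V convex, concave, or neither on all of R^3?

neither

V is quadratic, so its Hessian is the constant matrix H = [[-4, 6, 0], [6, 4, -2], [0, -2, 6]].
Leading principal minors: -4, -52, -296.
Neither pattern holds ⇒ H is indefinite ⇒ neither convex nor concave.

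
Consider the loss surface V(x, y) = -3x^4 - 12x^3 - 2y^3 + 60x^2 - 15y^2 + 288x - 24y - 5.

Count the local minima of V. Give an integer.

V separates as a function of x plus a function of y, so ∇V=0 decouples.
∂V/∂x = -12(x - 3)(x + 2)(x + 4) = 0 at x ∈ {-4, -2, 3}; ∂V/∂y = -6(y + 1)(y + 4) = 0 at y ∈ {-4, -1}.
The Hessian is diagonal: diag(V_xx, V_yy). Second derivatives: V_xx(-4)=-168, V_xx(-2)=120, V_xx(3)=-420; V_yy(-4)=18, V_yy(-1)=-18.
Local minima occur where both diagonal entries positive: (-2, -4). Count: 1.

1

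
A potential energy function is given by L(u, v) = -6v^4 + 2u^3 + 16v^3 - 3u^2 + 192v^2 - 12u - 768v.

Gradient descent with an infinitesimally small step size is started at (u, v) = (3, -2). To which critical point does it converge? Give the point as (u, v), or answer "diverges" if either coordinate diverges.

L is separable, so gradient descent decouples: u follows -∂L/∂u, v follows -∂L/∂v.
∂L/∂u = 6(u - 2)(u + 1); at u=3 this is 24, so u decreases.
∂L/∂v = -24(v - 4)(v - 2)(v + 4); at v=-2 this is -1152, so v increases.
u converges to its nearest critical value 2 (a local min of the u-part); v converges to 2. The iterate converges to (2, 2).

(2, 2)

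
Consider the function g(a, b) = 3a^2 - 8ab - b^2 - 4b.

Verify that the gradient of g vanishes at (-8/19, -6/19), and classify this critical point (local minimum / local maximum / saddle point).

saddle point

∇g = (6a - 8b, -8a - 2b - 4); substituting (-8/19, -6/19) gives ∇g = (0, 0), so (-8/19, -6/19) is indeed a critical point.
The Hessian of g is constant: H = [[6, -8], [-8, -2]].
det(H) = 6·(-2) − (-8)² = -76.
Since det(H) < 0, H is indefinite and the critical point is a saddle point.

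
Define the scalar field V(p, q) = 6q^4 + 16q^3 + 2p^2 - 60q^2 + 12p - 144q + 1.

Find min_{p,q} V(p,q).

-321

V(p,q) separates as A(p) + B(q) + 1, so its minimum is min A + min B + 1.
A'(p) = 4p + 12 vanishes at p ∈ {-3}; B'(q) = 24(q - 2)(q + 1)(q + 3) vanishes at q ∈ {-3, -1, 2}.
Local minima of A (where A''>0): A(-3)=-18. Local minima of B: B(-3)=-54, B(2)=-304.
So the global minimum of V is A(-3) + B(2) + 1 = -18 − 304 + 1 = -321, attained at (-3, 2).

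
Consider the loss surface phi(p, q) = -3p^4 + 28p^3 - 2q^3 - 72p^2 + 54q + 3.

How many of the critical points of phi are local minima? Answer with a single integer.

phi separates as a function of p plus a function of q, so ∇phi=0 decouples.
∂phi/∂p = -12p(p - 4)(p - 3) = 0 at p ∈ {0, 3, 4}; ∂phi/∂q = -6(q - 3)(q + 3) = 0 at q ∈ {-3, 3}.
The Hessian is diagonal: diag(phi_pp, phi_qq). Second derivatives: phi_pp(0)=-144, phi_pp(3)=36, phi_pp(4)=-48; phi_qq(-3)=36, phi_qq(3)=-36.
Local minima occur where both diagonal entries positive: (3, -3). Count: 1.

1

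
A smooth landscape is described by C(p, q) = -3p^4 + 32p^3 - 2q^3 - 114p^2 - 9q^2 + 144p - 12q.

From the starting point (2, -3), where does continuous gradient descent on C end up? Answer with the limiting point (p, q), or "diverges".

(3, -2)

C is separable, so gradient descent decouples: p follows -∂C/∂p, q follows -∂C/∂q.
∂C/∂p = -12(p - 4)(p - 3)(p - 1); at p=2 this is -24, so p increases.
∂C/∂q = -6(q + 1)(q + 2); at q=-3 this is -12, so q increases.
p converges to its nearest critical value 3 (a local min of the p-part); q converges to -2. The iterate converges to (3, -2).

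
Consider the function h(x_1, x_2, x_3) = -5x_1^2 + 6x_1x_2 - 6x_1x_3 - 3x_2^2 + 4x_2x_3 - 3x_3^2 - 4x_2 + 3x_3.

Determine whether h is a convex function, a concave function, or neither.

concave

h is quadratic, so its Hessian is the constant matrix H = [[-10, 6, -6], [6, -6, 4], [-6, 4, -6]].
Leading principal minors: -10, 24, -56.
Signs alternate −, +, − ⇒ H ≺ 0 ⇒ concave.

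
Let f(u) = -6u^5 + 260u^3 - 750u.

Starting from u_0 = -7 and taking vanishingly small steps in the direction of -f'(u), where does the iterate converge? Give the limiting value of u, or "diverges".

-5

f'(u) = -30(u - 5)(u - 1)(u + 1)(u + 5), so f'(-7) = -34560.
Gradient descent moves in the -f' direction, i.e. u is increasing.
The nearest critical point in that direction is u = -5, where f'' = 7200 > 0 (a local minimum). The iterate converges there.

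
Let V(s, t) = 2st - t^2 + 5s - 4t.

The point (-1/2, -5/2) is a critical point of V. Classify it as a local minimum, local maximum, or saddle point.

saddle point

The Hessian of V is constant: H = [[0, 2], [2, -2]].
det(H) = 0·(-2) − 2² = -4.
Since det(H) < 0, H is indefinite and the critical point is a saddle point.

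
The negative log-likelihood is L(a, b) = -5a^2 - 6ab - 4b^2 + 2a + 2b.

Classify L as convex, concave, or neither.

concave

L is quadratic, so its Hessian is the constant matrix H = [[-10, -6], [-6, -8]].
det(H) = 44, tr(H) = -18.
det(H) > 0 and tr(H) < 0, so H is negative definite everywhere: concave.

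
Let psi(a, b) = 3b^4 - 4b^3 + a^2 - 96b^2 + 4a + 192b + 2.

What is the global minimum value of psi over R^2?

-1282

psi(a,b) separates as P(a) + Q(b) + 2, so its minimum is min P + min Q + 2.
P'(a) = 2a + 4 vanishes at a ∈ {-2}; Q'(b) = 12(b - 4)(b - 1)(b + 4) vanishes at b ∈ {-4, 1, 4}.
Local minima of P (where P''>0): P(-2)=-4. Local minima of Q: Q(-4)=-1280, Q(4)=-256.
So the global minimum of psi is P(-2) + Q(-4) + 2 = -4 − 1280 + 2 = -1282, attained at (-2, -4).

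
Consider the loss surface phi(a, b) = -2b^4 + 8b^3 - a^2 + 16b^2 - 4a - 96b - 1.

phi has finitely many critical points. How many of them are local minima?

phi separates as a function of a plus a function of b, so ∇phi=0 decouples.
∂phi/∂a = -2(a + 2) = 0 at a ∈ {-2}; ∂phi/∂b = -8(b - 3)(b - 2)(b + 2) = 0 at b ∈ {-2, 2, 3}.
The Hessian is diagonal: diag(phi_aa, phi_bb). Second derivatives: phi_aa(-2)=-2; phi_bb(-2)=-160, phi_bb(2)=32, phi_bb(3)=-40.
Local minima occur where both diagonal entries positive: none. Count: 0.

0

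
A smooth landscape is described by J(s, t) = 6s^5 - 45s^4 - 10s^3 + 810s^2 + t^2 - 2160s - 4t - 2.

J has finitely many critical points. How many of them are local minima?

J separates as a function of s plus a function of t, so ∇J=0 decouples.
∂J/∂s = 30(s - 4)(s - 3)(s - 2)(s + 3) = 0 at s ∈ {-3, 2, 3, 4}; ∂J/∂t = 2(t - 2) = 0 at t ∈ {2}.
The Hessian is diagonal: diag(J_ss, J_tt). Second derivatives: J_ss(-3)=-6300, J_ss(2)=300, J_ss(3)=-180, J_ss(4)=420; J_tt(2)=2.
Local minima occur where both diagonal entries positive: (2, 2), (4, 2). Count: 2.

2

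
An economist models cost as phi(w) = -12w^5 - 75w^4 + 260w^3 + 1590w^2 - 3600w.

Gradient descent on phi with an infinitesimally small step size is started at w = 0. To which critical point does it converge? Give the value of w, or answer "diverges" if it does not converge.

1

phi'(w) = -60(w - 3)(w - 1)(w + 4)(w + 5), so phi'(0) = -3600.
Gradient descent moves in the -phi' direction, i.e. w is increasing.
The nearest critical point in that direction is w = 1, where phi'' = 3600 > 0 (a local minimum). The iterate converges there.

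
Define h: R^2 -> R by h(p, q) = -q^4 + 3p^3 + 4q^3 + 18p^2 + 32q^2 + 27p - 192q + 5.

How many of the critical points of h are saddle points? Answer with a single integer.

3

h separates as a function of p plus a function of q, so ∇h=0 decouples.
∂h/∂p = 9(p + 1)(p + 3) = 0 at p ∈ {-3, -1}; ∂h/∂q = -4(q - 4)(q - 3)(q + 4) = 0 at q ∈ {-4, 3, 4}.
The Hessian is diagonal: diag(h_pp, h_qq). Second derivatives: h_pp(-3)=-18, h_pp(-1)=18; h_qq(-4)=-224, h_qq(3)=28, h_qq(4)=-32.
Saddle points occur where the two diagonal entries have opposite signs: (-3, 3), (-1, -4), (-1, 4). Count: 3.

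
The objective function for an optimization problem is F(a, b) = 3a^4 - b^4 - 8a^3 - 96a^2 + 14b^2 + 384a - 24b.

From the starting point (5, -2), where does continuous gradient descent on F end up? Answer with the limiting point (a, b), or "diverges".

F is separable, so gradient descent decouples: a follows -∂F/∂a, b follows -∂F/∂b.
∂F/∂a = 12(a - 4)(a - 2)(a + 4); at a=5 this is 324, so a decreases.
∂F/∂b = -4(b - 2)(b - 1)(b + 3); at b=-2 this is -48, so b increases.
a converges to its nearest critical value 4 (a local min of the a-part); b converges to 1. The iterate converges to (4, 1).

(4, 1)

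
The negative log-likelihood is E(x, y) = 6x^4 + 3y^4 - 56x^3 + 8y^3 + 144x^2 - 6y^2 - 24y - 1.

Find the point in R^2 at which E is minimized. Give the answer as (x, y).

E(x,y) separates as P(x) + Q(y) − 1, so its minimum is min P + min Q − 1.
P'(x) = 24x(x - 4)(x - 3) vanishes at x ∈ {0, 3, 4}; Q'(y) = 12(y - 1)(y + 1)(y + 2) vanishes at y ∈ {-2, -1, 1}.
Local minima of P (where P''>0): P(0)=0, P(4)=256. Local minima of Q: Q(-2)=8, Q(1)=-19.
So the global minimum of E is P(0) + Q(1) − 1 = 0 − 19 − 1 = -20, attained at (0, 1).

(0, 1)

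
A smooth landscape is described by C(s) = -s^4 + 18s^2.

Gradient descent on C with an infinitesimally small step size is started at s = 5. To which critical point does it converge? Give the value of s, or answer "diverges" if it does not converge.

C'(s) = -4s(s - 3)(s + 3), so C'(5) = -320.
Gradient descent moves in the -C' direction, i.e. s is increasing.
There is no critical point above s=5, and C' keeps the same sign, so the iterate runs off to +∞.

diverges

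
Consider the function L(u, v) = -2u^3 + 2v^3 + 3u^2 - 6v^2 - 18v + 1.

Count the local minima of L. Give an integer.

1

L separates as a function of u plus a function of v, so ∇L=0 decouples.
∂L/∂u = -6u(u - 1) = 0 at u ∈ {0, 1}; ∂L/∂v = 6(v - 3)(v + 1) = 0 at v ∈ {-1, 3}.
The Hessian is diagonal: diag(L_uu, L_vv). Second derivatives: L_uu(0)=6, L_uu(1)=-6; L_vv(-1)=-24, L_vv(3)=24.
Local minima occur where both diagonal entries positive: (0, 3). Count: 1.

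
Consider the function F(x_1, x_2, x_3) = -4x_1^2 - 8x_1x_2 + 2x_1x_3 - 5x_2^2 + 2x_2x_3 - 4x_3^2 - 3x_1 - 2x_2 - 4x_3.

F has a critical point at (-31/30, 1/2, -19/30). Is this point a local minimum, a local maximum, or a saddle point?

local maximum

The Hessian is constant: H = [[-8, -8, 2], [-8, -10, 2], [2, 2, -8]].
Leading principal minors: Δ₁ = -8, Δ₂ = 16, Δ₃ = -120.
The minors alternate sign starting negative (−, +, −), so H is negative definite: a local maximum.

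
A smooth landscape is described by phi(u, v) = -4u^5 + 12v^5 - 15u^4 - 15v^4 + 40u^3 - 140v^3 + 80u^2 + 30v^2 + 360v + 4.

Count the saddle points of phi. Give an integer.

phi separates as a function of u plus a function of v, so ∇phi=0 decouples.
∂phi/∂u = -20u(u - 2)(u + 1)(u + 4) = 0 at u ∈ {-4, -1, 0, 2}; ∂phi/∂v = 60(v - 3)(v - 1)(v + 1)(v + 2) = 0 at v ∈ {-2, -1, 1, 3}.
The Hessian is diagonal: diag(phi_uu, phi_vv). Second derivatives: phi_uu(-4)=1440, phi_uu(-1)=-180, phi_uu(0)=160, phi_uu(2)=-720; phi_vv(-2)=-900, phi_vv(-1)=480, phi_vv(1)=-720, phi_vv(3)=2400.
Saddle points occur where the two diagonal entries have opposite signs: (-4, -2), (-4, 1), (-1, -1), (-1, 3), (0, -2), (0, 1), (2, -1), (2, 3). Count: 8.

8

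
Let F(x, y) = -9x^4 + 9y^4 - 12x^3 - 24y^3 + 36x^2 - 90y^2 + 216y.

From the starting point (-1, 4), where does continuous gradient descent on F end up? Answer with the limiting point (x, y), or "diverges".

(0, 3)

F is separable, so gradient descent decouples: x follows -∂F/∂x, y follows -∂F/∂y.
∂F/∂x = -36x(x - 1)(x + 2); at x=-1 this is -72, so x increases.
∂F/∂y = 36(y - 3)(y - 1)(y + 2); at y=4 this is 648, so y decreases.
x converges to its nearest critical value 0 (a local min of the x-part); y converges to 3. The iterate converges to (0, 3).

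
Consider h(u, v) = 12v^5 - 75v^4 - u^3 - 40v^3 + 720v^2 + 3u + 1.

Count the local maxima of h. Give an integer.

h separates as a function of u plus a function of v, so ∇h=0 decouples.
∂h/∂u = -3(u - 1)(u + 1) = 0 at u ∈ {-1, 1}; ∂h/∂v = 60v(v - 4)(v - 3)(v + 2) = 0 at v ∈ {-2, 0, 3, 4}.
The Hessian is diagonal: diag(h_uu, h_vv). Second derivatives: h_uu(-1)=6, h_uu(1)=-6; h_vv(-2)=-3600, h_vv(0)=1440, h_vv(3)=-900, h_vv(4)=1440.
Local maxima occur where both diagonal entries negative: (1, -2), (1, 3). Count: 2.

2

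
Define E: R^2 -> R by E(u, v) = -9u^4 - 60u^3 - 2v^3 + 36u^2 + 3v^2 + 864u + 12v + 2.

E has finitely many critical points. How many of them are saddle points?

3

E separates as a function of u plus a function of v, so ∇E=0 decouples.
∂E/∂u = -36(u - 2)(u + 3)(u + 4) = 0 at u ∈ {-4, -3, 2}; ∂E/∂v = -6(v - 2)(v + 1) = 0 at v ∈ {-1, 2}.
The Hessian is diagonal: diag(E_uu, E_vv). Second derivatives: E_uu(-4)=-216, E_uu(-3)=180, E_uu(2)=-1080; E_vv(-1)=18, E_vv(2)=-18.
Saddle points occur where the two diagonal entries have opposite signs: (-4, -1), (-3, 2), (2, -1). Count: 3.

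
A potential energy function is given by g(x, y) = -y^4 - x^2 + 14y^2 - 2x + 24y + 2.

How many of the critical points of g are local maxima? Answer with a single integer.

g separates as a function of x plus a function of y, so ∇g=0 decouples.
∂g/∂x = -2(x + 1) = 0 at x ∈ {-1}; ∂g/∂y = -4(y - 3)(y + 1)(y + 2) = 0 at y ∈ {-2, -1, 3}.
The Hessian is diagonal: diag(g_xx, g_yy). Second derivatives: g_xx(-1)=-2; g_yy(-2)=-20, g_yy(-1)=16, g_yy(3)=-80.
Local maxima occur where both diagonal entries negative: (-1, -2), (-1, 3). Count: 2.

2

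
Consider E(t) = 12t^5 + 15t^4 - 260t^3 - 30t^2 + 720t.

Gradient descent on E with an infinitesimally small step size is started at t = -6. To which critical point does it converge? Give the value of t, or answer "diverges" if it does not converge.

diverges

E'(t) = 60(t - 3)(t - 1)(t + 1)(t + 4), so E'(-6) = 37800.
Gradient descent moves in the -E' direction, i.e. t is decreasing.
There is no critical point below t=-6, and E' keeps the same sign, so the iterate runs off to −∞.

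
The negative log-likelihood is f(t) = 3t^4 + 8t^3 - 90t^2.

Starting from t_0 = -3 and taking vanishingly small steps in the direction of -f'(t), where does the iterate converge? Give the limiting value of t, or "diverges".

f'(t) = 12t(t - 3)(t + 5), so f'(-3) = 432.
Gradient descent moves in the -f' direction, i.e. t is decreasing.
The nearest critical point in that direction is t = -5, where f'' = 480 > 0 (a local minimum). The iterate converges there.

-5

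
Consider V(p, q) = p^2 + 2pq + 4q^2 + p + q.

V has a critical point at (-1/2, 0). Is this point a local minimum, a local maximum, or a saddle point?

local minimum

The Hessian of V is constant: H = [[2, 2], [2, 8]].
det(H) = 2·8 − 2² = 12.
det(H) > 0 and tr(H) = 10 > 0, so H is positive definite and the point is a local minimum.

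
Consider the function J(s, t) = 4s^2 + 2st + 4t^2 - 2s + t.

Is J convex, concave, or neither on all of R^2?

J is quadratic, so its Hessian is the constant matrix H = [[8, 2], [2, 8]].
det(H) = 60, tr(H) = 16.
det(H) > 0 and tr(H) > 0, so H is positive definite everywhere: convex.

convex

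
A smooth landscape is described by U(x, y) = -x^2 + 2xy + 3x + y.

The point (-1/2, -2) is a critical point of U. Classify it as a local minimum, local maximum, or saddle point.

The Hessian of U is constant: H = [[-2, 2], [2, 0]].
det(H) = (-2)·0 − 2² = -4.
Since det(H) < 0, H is indefinite and the critical point is a saddle point.

saddle point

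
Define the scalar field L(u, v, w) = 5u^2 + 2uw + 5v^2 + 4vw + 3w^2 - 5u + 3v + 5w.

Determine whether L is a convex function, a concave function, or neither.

convex

L is quadratic, so its Hessian is the constant matrix H = [[10, 0, 2], [0, 10, 4], [2, 4, 6]].
Leading principal minors: 10, 100, 400.
All positive ⇒ H ≻ 0 ⇒ convex.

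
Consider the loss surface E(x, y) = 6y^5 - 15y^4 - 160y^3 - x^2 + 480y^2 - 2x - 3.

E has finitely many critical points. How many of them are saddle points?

2

E separates as a function of x plus a function of y, so ∇E=0 decouples.
∂E/∂x = -2(x + 1) = 0 at x ∈ {-1}; ∂E/∂y = 30y(y - 4)(y - 2)(y + 4) = 0 at y ∈ {-4, 0, 2, 4}.
The Hessian is diagonal: diag(E_xx, E_yy). Second derivatives: E_xx(-1)=-2; E_yy(-4)=-5760, E_yy(0)=960, E_yy(2)=-720, E_yy(4)=1920.
Saddle points occur where the two diagonal entries have opposite signs: (-1, 0), (-1, 4). Count: 2.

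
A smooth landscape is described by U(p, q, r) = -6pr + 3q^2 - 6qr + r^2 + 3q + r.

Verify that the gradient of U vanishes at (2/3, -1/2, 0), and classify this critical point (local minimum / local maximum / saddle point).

∇U = (-6r, 6q - 6r + 3, -6p - 6q + 2r + 1); substituting (2/3, -1/2, 0) gives ∇U = (0, 0, 0), so (2/3, -1/2, 0) is indeed a critical point.
The Hessian is constant: H = [[0, 0, -6], [0, 6, -6], [-6, -6, 2]].
Leading principal minors: Δ₁ = 0, Δ₂ = 0, Δ₃ = -216.
The minors fit neither the all-positive nor the alternating-sign pattern, so H is indefinite: a saddle point.

saddle point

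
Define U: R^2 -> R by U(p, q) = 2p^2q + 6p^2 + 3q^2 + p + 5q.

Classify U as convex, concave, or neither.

neither

The term 2p^2q is cubic, so the Hessian is not constant.
∂²U/∂p² = 4q + 12, which takes both signs as q varies (negative for sufficiently negative q). A diagonal entry of the Hessian changing sign means the Hessian is neither positive- nor negative-semidefinite on all of R^2.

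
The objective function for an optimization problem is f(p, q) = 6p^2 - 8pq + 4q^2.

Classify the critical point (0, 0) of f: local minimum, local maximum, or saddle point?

local minimum

The Hessian of f is constant: H = [[12, -8], [-8, 8]].
det(H) = 12·8 − (-8)² = 32.
det(H) > 0 and tr(H) = 20 > 0, so H is positive definite and the point is a local minimum.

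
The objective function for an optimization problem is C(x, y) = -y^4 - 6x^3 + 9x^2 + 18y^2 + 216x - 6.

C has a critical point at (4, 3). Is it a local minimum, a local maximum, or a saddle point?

The mixed partial ∂²C/∂x∂y is 0, so the Hessian at any point is diag(C_xx, C_yy) = diag(18(-2x + 1), 12(-y^2 + 3)).
At (4, 3): H = diag(-126, -72).
Both eigenvalues are negative, so H is negative definite: a local maximum.

local maximum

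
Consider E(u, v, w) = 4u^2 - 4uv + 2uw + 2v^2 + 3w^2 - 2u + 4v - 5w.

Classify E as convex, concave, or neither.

E is quadratic, so its Hessian is the constant matrix H = [[8, -4, 2], [-4, 4, 0], [2, 0, 6]].
Leading principal minors: 8, 16, 80.
All positive ⇒ H ≻ 0 ⇒ convex.

convex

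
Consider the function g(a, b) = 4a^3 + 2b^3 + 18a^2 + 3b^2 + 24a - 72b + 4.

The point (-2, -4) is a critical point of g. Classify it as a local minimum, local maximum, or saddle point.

The mixed partial ∂²g/∂a∂b is 0, so the Hessian at any point is diag(g_aa, g_bb) = diag(12(2a + 3), 6(2b + 1)).
At (-2, -4): H = diag(-12, -42).
Both eigenvalues are negative, so H is negative definite: a local maximum.

local maximum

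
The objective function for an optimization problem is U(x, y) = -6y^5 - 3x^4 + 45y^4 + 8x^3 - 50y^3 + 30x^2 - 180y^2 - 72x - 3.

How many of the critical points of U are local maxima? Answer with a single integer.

4

U separates as a function of x plus a function of y, so ∇U=0 decouples.
∂U/∂x = -12(x - 3)(x - 1)(x + 2) = 0 at x ∈ {-2, 1, 3}; ∂U/∂y = -30y(y - 4)(y - 3)(y + 1) = 0 at y ∈ {-1, 0, 3, 4}.
The Hessian is diagonal: diag(U_xx, U_yy). Second derivatives: U_xx(-2)=-180, U_xx(1)=72, U_xx(3)=-120; U_yy(-1)=600, U_yy(0)=-360, U_yy(3)=360, U_yy(4)=-600.
Local maxima occur where both diagonal entries negative: (-2, 0), (-2, 4), (3, 0), (3, 4). Count: 4.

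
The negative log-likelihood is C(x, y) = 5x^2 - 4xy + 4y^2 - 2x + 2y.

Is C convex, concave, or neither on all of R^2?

convex

C is quadratic, so its Hessian is the constant matrix H = [[10, -4], [-4, 8]].
det(H) = 64, tr(H) = 18.
det(H) > 0 and tr(H) > 0, so H is positive definite everywhere: convex.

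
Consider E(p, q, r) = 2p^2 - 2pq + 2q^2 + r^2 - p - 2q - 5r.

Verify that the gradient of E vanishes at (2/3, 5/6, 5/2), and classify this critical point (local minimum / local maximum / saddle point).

local minimum

∇E = (4p - 2q - 1, -2p + 4q - 2, 2r - 5); substituting (2/3, 5/6, 5/2) gives ∇E = (0, 0, 0), so (2/3, 5/6, 5/2) is indeed a critical point.
The Hessian is constant: H = [[4, -2, 0], [-2, 4, 0], [0, 0, 2]].
Leading principal minors: Δ₁ = 4, Δ₂ = 12, Δ₃ = 24.
All leading minors are positive, so H is positive definite: a local minimum.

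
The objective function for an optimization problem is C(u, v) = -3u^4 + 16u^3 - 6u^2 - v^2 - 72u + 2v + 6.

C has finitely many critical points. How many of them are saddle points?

C separates as a function of u plus a function of v, so ∇C=0 decouples.
∂C/∂u = -12(u - 3)(u - 2)(u + 1) = 0 at u ∈ {-1, 2, 3}; ∂C/∂v = -2(v - 1) = 0 at v ∈ {1}.
The Hessian is diagonal: diag(C_uu, C_vv). Second derivatives: C_uu(-1)=-144, C_uu(2)=36, C_uu(3)=-48; C_vv(1)=-2.
Saddle points occur where the two diagonal entries have opposite signs: (2, 1). Count: 1.

1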